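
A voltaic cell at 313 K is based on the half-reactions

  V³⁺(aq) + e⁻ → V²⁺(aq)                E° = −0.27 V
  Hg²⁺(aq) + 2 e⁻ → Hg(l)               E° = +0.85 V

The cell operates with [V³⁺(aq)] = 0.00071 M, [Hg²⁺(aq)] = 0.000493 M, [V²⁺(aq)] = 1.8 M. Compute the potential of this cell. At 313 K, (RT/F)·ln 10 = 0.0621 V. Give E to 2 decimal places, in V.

+1.23 V

The Hg²⁺/Hg couple has the more positive E°, so it is the cathode; V³⁺/V²⁺ is the anode.
E°cell = +0.85 − (−0.27) = +1.12 V, with n = 2 electrons transferred.
Balancing gives Hg²⁺(aq) + 2 V²⁺(aq) → Hg(l) + 2 V³⁺(aq); hence Q = [V³⁺(aq)]^2 / ([Hg²⁺(aq)]·[V²⁺(aq)]^2) = 0.000316 (log Q = −3.501).
By the Nernst equation, E = +1.12 − (0.0621/2)·(−3.501) = +1.23 V.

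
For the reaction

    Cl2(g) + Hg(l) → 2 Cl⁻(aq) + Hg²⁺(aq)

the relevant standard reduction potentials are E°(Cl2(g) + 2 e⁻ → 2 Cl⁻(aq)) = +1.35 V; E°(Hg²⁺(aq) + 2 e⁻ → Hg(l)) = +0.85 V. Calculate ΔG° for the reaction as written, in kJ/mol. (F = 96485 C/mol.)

In the reaction as written Cl2(g) is reduced, so the Cl₂/Cl⁻ couple is the cathode and Hg²⁺/Hg is the anode.
E°cell = +1.35 − (+0.85) = +0.50 V; balancing electrons gives n = 2.
ΔG° = −nFE°cell = −(2)(96485)(+0.50) J/mol = −96.5 kJ/mol.

−96.5 kJ/mol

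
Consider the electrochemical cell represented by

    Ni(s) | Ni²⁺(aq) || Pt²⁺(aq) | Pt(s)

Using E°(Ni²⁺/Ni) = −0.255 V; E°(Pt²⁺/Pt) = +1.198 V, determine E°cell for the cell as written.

By convention the left-hand electrode in cell notation is the anode (oxidation) and the right-hand electrode is the cathode (reduction).
E°cell = E°(right) − E°(left) = +1.198 − (−0.255) = +1.453 V.

+1.453 V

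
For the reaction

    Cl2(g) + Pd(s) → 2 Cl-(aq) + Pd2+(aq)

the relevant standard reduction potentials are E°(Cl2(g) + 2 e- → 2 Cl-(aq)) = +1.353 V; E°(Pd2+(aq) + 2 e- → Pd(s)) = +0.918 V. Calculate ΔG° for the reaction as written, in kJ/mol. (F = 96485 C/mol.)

In the reaction as written Cl2(g) is reduced, so the Cl₂/Cl⁻ couple is the cathode and Pd²⁺/Pd is the anode.
E°cell = +1.353 − (+0.918) = +0.435 V; balancing electrons gives n = 2.
ΔG° = −nFE°cell = −(2)(96485)(+0.435) J/mol = −83.9 kJ/mol.

−83.9 kJ/mol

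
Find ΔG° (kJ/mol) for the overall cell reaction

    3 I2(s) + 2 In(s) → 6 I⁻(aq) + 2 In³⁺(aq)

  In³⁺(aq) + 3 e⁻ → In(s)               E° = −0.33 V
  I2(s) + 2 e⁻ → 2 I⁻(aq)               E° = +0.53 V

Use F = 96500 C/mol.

−498 kJ/mol

In the reaction as written I2(s) is reduced, so the I₂/I⁻ couple is the cathode and In³⁺/In is the anode.
E°cell = +0.53 − (−0.33) = +0.86 V; balancing electrons gives n = 6.
ΔG° = −nFE°cell = −(6)(96500)(+0.86) J/mol = −498 kJ/mol.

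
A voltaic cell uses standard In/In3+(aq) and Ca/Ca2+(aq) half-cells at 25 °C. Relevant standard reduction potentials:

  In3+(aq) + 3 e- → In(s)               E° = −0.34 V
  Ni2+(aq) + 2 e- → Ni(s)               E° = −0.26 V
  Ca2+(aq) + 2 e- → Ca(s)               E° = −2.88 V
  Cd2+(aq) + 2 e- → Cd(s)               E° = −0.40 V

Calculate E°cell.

The In³⁺/In couple has the higher E°, so In ion is reduced (cathode) and Ca is oxidized (anode).
E°cell = E°(cathode) − E°(anode) = −0.34 − (−2.88) = +2.54 V.

+2.54 V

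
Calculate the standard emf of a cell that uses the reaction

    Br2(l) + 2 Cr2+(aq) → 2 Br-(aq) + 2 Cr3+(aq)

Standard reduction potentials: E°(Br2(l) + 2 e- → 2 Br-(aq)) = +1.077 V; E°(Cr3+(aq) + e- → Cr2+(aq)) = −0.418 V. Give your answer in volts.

In the reaction as written, Br2(l) is reduced (cathode) and Cr3+(aq) is produced by oxidation at the anode.
E°cell = E°(cathode) − E°(anode) = +1.077 − (−0.418) = +1.495 V.

+1.495 V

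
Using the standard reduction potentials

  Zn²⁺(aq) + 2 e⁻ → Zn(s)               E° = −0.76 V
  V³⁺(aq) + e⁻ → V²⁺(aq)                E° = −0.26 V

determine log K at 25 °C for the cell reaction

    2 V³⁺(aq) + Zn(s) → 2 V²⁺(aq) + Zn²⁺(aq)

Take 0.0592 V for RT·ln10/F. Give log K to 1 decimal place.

The V³⁺/V²⁺ couple is reduced (cathode); E°cell = −0.26 − (−0.76) = +0.50 V with n = 2.
At equilibrium E = 0, so log K = nE°cell / 0.0592 = (2)(+0.50) / 0.0592 = 16.9.

log K = 16.9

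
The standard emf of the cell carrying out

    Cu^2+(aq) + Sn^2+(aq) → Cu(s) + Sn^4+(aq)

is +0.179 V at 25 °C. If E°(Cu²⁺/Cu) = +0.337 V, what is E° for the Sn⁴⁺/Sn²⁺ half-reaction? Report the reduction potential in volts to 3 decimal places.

In the reaction as written the Cu²⁺/Cu couple is reduced (cathode) and Sn⁴⁺/Sn²⁺ is oxidized (anode), so E°cell = E°(Cu²⁺/Cu) − E°(Sn⁴⁺/Sn²⁺).
E°(Sn⁴⁺/Sn²⁺) = E°(cathode) − E°cell = +0.337 − (+0.179) = +0.158 V.

+0.158 V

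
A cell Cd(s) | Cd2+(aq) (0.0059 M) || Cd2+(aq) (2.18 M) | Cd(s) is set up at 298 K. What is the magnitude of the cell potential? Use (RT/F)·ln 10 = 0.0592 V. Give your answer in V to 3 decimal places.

For a concentration cell E°cell = 0, since both electrodes use the same couple.
The compartment with the higher Cd2+(aq) concentration (2.18 M) acts as the cathode; ions are reduced there and produced at the dilute (0.0059 M) anode.
With n = 2, Ecell = −(0.0592/2)·log([dilute]/[conc]) = −(0.0592/2)·log(0.0059/2.18) = +0.076 V.

0.076 V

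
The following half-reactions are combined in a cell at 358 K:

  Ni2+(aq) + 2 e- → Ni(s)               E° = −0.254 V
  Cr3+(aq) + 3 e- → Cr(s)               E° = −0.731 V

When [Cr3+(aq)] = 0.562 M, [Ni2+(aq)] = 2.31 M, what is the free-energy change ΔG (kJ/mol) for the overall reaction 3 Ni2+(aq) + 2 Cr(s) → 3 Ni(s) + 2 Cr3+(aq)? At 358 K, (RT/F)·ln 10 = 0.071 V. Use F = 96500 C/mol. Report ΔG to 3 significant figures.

The standard cell potential is −0.254 − (−0.731) = +0.477 V, with n = 6 electrons in the balanced equation.
Here Q = [Cr3+(aq)]^2 / [Ni2+(aq)]^3 = 0.0256 (log Q = −1.591), giving E = +0.477 − (0.071/6)·(−1.591) = +0.4958 V.
Finally ΔG = −nFE = −(6)(96500 C/mol)(+0.4958 V) = −287 kJ/mol.

−287 kJ/mol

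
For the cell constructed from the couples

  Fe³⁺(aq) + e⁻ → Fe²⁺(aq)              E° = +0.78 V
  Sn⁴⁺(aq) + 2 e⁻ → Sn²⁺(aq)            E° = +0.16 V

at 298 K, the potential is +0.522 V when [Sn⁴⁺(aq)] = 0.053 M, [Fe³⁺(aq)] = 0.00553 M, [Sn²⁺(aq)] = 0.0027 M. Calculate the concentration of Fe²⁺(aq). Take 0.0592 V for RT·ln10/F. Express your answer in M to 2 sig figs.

The Fe³⁺/Fe²⁺ couple has the larger reduction potential, so it is the cathode: E°cell = +0.78 − (+0.16) = +0.62 V and n = 2.
Since E = E° − (0.0592/n)·log Q, log Q = n(E° − E)/0.0592 = 3.311.
Balancing electrons gives 2 Fe³⁺(aq) + Sn²⁺(aq) → 2 Fe²⁺(aq) + Sn⁴⁺(aq); thus Q = ([Fe²⁺(aq)]^2·[Sn⁴⁺(aq)]) / ([Fe³⁺(aq)]^2·[Sn²⁺(aq)]).
Solving for the unknown gives log [Fe²⁺(aq)] = −1.248, so [Fe²⁺(aq)] ≈ 0.056 M.

0.056 M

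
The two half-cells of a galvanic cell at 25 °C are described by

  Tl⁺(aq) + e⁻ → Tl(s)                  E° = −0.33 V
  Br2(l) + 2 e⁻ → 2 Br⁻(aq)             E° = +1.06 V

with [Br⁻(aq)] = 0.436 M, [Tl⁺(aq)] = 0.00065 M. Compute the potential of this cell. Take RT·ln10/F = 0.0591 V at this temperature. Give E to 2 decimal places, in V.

Br₂/Br⁻ is reduced (cathode, E° = +1.06 V) and Tl⁺/Tl is oxidized (anode).
E°cell = +1.06 − (−0.33) = +1.39 V, with n = 2 electrons transferred.
The balanced reaction is Br2(l) + 2 Tl(s) → 2 Br⁻(aq) + 2 Tl⁺(aq), so Q = [Br⁻(aq)]^2·[Tl⁺(aq)]^2 = 8.03×10^−8 and log Q = −7.095.
By the Nernst equation, E = +1.39 − (0.0591/2)·(−7.095) = +1.60 V.

+1.60 V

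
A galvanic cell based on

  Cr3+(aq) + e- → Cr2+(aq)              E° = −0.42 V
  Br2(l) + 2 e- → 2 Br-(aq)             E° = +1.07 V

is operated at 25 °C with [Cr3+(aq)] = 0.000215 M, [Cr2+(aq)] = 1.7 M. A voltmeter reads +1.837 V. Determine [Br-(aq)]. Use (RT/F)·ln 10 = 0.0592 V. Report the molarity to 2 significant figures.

The Br₂/Br⁻ couple has the larger reduction potential, so it is the cathode: E°cell = +1.07 − (−0.42) = +1.49 V and n = 2.
Since E = E° − (0.0592/n)·log Q, log Q = n(E° − E)/0.0592 = −11.723.
The balanced reaction is Br2(l) + 2 Cr2+(aq) → 2 Br-(aq) + 2 Cr3+(aq), so Q = ([Br-(aq)]^2·[Cr3+(aq)]^2) / [Cr2+(aq)]^2.
Substituting the known concentrations and solving, log [Br-(aq)] = −1.963 and [Br-(aq)] = 0.011 M.

0.011 M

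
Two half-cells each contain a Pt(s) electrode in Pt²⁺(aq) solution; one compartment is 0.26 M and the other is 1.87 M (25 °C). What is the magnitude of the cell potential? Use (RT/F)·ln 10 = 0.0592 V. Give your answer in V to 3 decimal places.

0.025 V

For a concentration cell E°cell = 0, since both electrodes use the same couple.
The compartment with the higher Pt²⁺(aq) concentration (1.87 M) acts as the cathode; ions are reduced there and produced at the dilute (0.26 M) anode.
With n = 2, Ecell = −(0.0592/2)·log([dilute]/[conc]) = −(0.0592/2)·log(0.26/1.87) = +0.025 V.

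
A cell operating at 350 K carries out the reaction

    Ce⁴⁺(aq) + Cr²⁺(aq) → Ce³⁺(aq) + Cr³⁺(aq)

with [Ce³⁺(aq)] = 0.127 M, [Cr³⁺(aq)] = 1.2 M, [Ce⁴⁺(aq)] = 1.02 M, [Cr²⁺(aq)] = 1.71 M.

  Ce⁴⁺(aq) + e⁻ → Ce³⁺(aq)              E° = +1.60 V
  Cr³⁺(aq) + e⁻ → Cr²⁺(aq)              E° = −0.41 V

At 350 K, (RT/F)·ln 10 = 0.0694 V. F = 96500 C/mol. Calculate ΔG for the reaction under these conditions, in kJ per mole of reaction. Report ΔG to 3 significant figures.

E°cell = +1.60 − (−0.41) = +2.01 V; the balanced reaction transfers n = 1 electron.
Q = ([Ce³⁺(aq)]·[Cr³⁺(aq)]) / ([Ce⁴⁺(aq)]·[Cr²⁺(aq)]) = 0.0874, so log Q = −1.059 and E = +2.01 − (0.0694/1)(−1.059) = +2.0835 V.
Then ΔG = −nFE = −1 × 96500 × +2.0835 J/mol = −201 kJ/mol.

−201 kJ/mol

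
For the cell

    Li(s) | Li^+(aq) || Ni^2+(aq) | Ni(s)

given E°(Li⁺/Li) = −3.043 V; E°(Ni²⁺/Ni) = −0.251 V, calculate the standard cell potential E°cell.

By convention the left-hand electrode in cell notation is the anode (oxidation) and the right-hand electrode is the cathode (reduction).
E°cell = E°(right) − E°(left) = −0.251 − (−3.043) = +2.792 V.

+2.792 V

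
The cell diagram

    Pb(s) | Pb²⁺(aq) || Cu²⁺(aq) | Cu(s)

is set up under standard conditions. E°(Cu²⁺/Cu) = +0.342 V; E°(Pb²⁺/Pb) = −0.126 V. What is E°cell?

+0.468 V

By convention the left-hand electrode in cell notation is the anode (oxidation) and the right-hand electrode is the cathode (reduction).
E°cell = E°(right) − E°(left) = +0.342 − (−0.126) = +0.468 V.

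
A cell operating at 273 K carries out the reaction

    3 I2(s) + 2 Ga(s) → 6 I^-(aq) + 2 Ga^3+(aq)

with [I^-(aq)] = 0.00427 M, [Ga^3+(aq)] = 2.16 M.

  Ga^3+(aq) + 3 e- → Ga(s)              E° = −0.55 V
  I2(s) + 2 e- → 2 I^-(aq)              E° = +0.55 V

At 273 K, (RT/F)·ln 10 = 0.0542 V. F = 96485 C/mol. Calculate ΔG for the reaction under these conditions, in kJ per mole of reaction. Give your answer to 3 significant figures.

With I₂/I⁻ reduced at the cathode, E°cell = +0.55 − (−0.55) = +1.10 V and n = 6.
Q = [I^-(aq)]^6·[Ga^3+(aq)]^2 = 2.83×10^−14, so log Q = −13.549 and E = +1.10 − (0.0542/6)(−13.549) = +1.2224 V.
Finally ΔG = −nFE = −(6)(96485 C/mol)(+1.2224 V) = −708 kJ/mol.

−708 kJ/mol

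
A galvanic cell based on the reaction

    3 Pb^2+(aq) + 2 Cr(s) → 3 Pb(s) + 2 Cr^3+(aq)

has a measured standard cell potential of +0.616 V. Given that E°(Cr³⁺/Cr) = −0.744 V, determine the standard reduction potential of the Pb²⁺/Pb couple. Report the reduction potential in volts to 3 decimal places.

In the reaction as written the Pb²⁺/Pb couple is reduced (cathode) and Cr³⁺/Cr is oxidized (anode), so E°cell = E°(Pb²⁺/Pb) − E°(Cr³⁺/Cr).
E°(Pb²⁺/Pb) = E°cell + E°(anode) = +0.616 + (−0.744) = −0.128 V.

−0.128 V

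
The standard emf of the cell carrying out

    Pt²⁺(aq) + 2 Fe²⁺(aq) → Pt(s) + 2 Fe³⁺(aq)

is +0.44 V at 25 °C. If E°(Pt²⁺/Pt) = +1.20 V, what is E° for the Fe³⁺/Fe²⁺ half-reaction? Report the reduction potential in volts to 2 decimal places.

In the reaction as written the Pt²⁺/Pt couple is reduced (cathode) and Fe³⁺/Fe²⁺ is oxidized (anode), so E°cell = E°(Pt²⁺/Pt) − E°(Fe³⁺/Fe²⁺).
E°(Fe³⁺/Fe²⁺) = E°(cathode) − E°cell = +1.20 − (+0.44) = +0.76 V.

+0.76 V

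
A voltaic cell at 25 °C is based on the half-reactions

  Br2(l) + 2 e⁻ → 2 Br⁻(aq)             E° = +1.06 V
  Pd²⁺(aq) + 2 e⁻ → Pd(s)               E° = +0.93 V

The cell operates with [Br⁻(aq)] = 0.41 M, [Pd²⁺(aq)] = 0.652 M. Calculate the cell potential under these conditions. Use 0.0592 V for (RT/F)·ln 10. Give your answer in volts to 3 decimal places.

+0.158 V

Since E°(Br₂/Br⁻) > E°(Pd²⁺/Pd), Br₂/Br⁻ serves as the cathode.
The standard potential is +1.06 − (+0.93) = +0.13 V and the balanced reaction transfers n = 2 electrons.
For the overall reaction Br2(l) + Pd(s) → 2 Br⁻(aq) + Pd²⁺(aq), Q = [Br⁻(aq)]^2·[Pd²⁺(aq)] = 0.11, giving log Q = −0.960.
E = E° − (0.0592/n)·log Q = +0.13 − (0.0592/2)(−0.960) = +0.158 V.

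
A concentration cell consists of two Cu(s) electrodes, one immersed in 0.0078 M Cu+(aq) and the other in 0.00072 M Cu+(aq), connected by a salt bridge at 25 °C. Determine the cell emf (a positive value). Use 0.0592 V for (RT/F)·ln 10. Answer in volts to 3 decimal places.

0.061 V

For a concentration cell E°cell = 0, since both electrodes use the same couple.
The compartment with the higher Cu+(aq) concentration (0.0078 M) acts as the cathode; ions are reduced there and produced at the dilute (0.00072 M) anode.
With n = 1, Ecell = −(0.0592/1)·log([dilute]/[conc]) = −(0.0592/1)·log(0.00072/0.0078) = +0.061 V.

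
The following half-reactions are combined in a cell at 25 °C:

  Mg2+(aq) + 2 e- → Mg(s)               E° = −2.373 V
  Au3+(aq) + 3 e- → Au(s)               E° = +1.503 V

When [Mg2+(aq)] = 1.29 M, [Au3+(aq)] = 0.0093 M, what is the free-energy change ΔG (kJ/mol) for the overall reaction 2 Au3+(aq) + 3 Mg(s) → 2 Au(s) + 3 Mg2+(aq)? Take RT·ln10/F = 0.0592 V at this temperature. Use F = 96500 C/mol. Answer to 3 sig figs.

−2220 kJ/mol

With Au³⁺/Au reduced at the cathode, E°cell = +1.503 − (−2.373) = +3.876 V and n = 6.
Here Q = [Mg2+(aq)]^3 / [Au3+(aq)]^2 = 2.48×10^4 (log Q = 4.395), giving E = +3.876 − (0.0592/6)·(4.395) = +3.8326 V.
Finally ΔG = −nFE = −(6)(96500 C/mol)(+3.8326 V) = −2220 kJ/mol.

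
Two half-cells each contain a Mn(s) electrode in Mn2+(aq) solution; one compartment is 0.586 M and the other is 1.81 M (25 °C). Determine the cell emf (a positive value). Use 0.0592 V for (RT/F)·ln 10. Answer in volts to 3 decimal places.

0.014 V

For a concentration cell E°cell = 0, since both electrodes use the same couple.
The compartment with the higher Mn2+(aq) concentration (1.81 M) acts as the cathode; ions are reduced there and produced at the dilute (0.586 M) anode.
With n = 2, Ecell = −(0.0592/2)·log([dilute]/[conc]) = −(0.0592/2)·log(0.586/1.81) = +0.014 V.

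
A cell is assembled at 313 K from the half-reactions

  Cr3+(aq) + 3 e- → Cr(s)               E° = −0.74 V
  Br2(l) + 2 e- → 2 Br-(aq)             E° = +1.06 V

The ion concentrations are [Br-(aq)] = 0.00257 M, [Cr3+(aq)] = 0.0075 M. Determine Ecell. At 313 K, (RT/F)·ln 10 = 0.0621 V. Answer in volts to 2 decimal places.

+2.00 V

Br₂/Br⁻ is reduced (cathode, E° = +1.06 V) and Cr³⁺/Cr is oxidized (anode).
E°cell = E°cat − E°an = +1.06 − (−0.74) = +1.80 V; n = 6.
Balancing gives 3 Br2(l) + 2 Cr(s) → 6 Br-(aq) + 2 Cr3+(aq); hence Q = [Br-(aq)]^6·[Cr3+(aq)]^2 = 1.62×10^−20 (log Q = −19.790).
E = E° − (0.0621/n)·log Q = +1.80 − (0.0621/6)(−19.790) = +2.00 V.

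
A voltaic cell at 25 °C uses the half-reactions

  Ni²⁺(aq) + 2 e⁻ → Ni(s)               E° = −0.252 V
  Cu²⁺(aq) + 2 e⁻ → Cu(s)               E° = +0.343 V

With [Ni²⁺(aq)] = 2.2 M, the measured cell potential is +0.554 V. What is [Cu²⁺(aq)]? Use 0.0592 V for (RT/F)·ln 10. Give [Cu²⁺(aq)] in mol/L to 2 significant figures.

With Cu²⁺/Cu at the cathode and Ni²⁺/Ni at the anode, E°cell = +0.343 − (−0.252) = +0.595 V (n = 2).
Rearranging E = E° − (0.0592/n)·log Q gives log Q = 2(+0.595 − (+0.554))/0.0592 = 1.385.
The balanced reaction is Cu²⁺(aq) + Ni(s) → Cu(s) + Ni²⁺(aq), so Q = [Ni²⁺(aq)] / [Cu²⁺(aq)].
Substituting the known concentrations and solving, log [Cu²⁺(aq)] = −1.043 and [Cu²⁺(aq)] = 0.091 M.

0.091 M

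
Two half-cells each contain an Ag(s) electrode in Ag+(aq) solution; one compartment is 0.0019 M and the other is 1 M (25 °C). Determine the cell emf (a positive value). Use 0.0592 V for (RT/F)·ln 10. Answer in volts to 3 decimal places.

For a concentration cell E°cell = 0, since both electrodes use the same couple.
The compartment with the higher Ag+(aq) concentration (1 M) acts as the cathode; ions are reduced there and produced at the dilute (0.0019 M) anode.
With n = 1, Ecell = −(0.0592/1)·log([dilute]/[conc]) = −(0.0592/1)·log(0.0019/1) = +0.161 V.

0.161 V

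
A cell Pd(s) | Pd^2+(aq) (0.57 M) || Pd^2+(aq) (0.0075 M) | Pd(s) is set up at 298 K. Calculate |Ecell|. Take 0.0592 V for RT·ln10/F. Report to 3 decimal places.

For a concentration cell E°cell = 0, since both electrodes use the same couple.
The compartment with the higher Pd^2+(aq) concentration (0.57 M) acts as the cathode; ions are reduced there and produced at the dilute (0.0075 M) anode.
With n = 2, Ecell = −(0.0592/2)·log([dilute]/[conc]) = −(0.0592/2)·log(0.0075/0.57) = +0.056 V.

0.056 V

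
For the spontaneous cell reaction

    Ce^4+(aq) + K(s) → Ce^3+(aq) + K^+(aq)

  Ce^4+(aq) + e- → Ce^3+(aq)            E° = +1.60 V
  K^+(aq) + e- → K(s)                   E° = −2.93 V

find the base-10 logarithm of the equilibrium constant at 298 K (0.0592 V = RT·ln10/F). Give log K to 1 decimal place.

The Ce⁴⁺/Ce³⁺ couple is reduced (cathode); E°cell = +1.60 − (−2.93) = +4.53 V with n = 1.
At equilibrium E = 0, so log K = nE°cell / 0.0592 = (1)(+4.53) / 0.0592 = 76.5.

log K = 76.5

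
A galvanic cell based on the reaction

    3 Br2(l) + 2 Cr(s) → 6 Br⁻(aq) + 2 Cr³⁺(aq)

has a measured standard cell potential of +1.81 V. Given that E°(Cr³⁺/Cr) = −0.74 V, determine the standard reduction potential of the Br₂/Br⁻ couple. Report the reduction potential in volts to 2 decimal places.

In the reaction as written the Br₂/Br⁻ couple is reduced (cathode) and Cr³⁺/Cr is oxidized (anode), so E°cell = E°(Br₂/Br⁻) − E°(Cr³⁺/Cr).
E°(Br₂/Br⁻) = E°cell + E°(anode) = +1.81 + (−0.74) = +1.07 V.

+1.07 V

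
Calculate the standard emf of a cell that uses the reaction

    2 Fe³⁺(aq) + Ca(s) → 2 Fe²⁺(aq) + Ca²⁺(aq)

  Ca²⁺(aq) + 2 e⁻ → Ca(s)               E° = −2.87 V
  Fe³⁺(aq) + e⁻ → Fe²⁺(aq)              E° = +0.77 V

In the reaction as written, Fe³⁺(aq) is reduced (cathode) and Ca²⁺(aq) is produced by oxidation at the anode.
E°cell = E°(cathode) − E°(anode) = +0.77 − (−2.87) = +3.64 V.

+3.64 V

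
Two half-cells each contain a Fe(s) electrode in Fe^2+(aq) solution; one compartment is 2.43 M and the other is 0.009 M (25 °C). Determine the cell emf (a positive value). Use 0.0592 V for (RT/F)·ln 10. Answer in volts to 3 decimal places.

0.072 V

For a concentration cell E°cell = 0, since both electrodes use the same couple.
The compartment with the higher Fe^2+(aq) concentration (2.43 M) acts as the cathode; ions are reduced there and produced at the dilute (0.009 M) anode.
With n = 2, Ecell = −(0.0592/2)·log([dilute]/[conc]) = −(0.0592/2)·log(0.009/2.43) = +0.072 V.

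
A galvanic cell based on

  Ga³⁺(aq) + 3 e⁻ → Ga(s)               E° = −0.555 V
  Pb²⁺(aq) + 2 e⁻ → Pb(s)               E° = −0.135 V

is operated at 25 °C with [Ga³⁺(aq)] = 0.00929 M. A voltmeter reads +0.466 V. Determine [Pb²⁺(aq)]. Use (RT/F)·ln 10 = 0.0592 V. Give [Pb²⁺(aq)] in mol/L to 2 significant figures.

Pb²⁺/Pb is the cathode (higher E°); E°cell = −0.135 − (−0.555) = +0.420 V with n = 6.
Rearranging E = E° − (0.0592/n)·log Q gives log Q = 6(+0.420 − (+0.466))/0.0592 = −4.662.
For 3 Pb²⁺(aq) + 2 Ga(s) → 3 Pb(s) + 2 Ga³⁺(aq), the reaction quotient is Q = [Ga³⁺(aq)]^2 / [Pb²⁺(aq)]^3.
Isolating [Pb²⁺(aq)] in Q = 10^{−4.662} yields log [Pb²⁺(aq)] = 0.199, i.e. 1.6 M.

1.6 M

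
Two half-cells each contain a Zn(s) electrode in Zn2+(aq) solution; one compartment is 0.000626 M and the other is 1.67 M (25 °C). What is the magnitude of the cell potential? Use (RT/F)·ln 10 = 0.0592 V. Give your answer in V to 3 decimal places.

0.101 V

For a concentration cell E°cell = 0, since both electrodes use the same couple.
The compartment with the higher Zn2+(aq) concentration (1.67 M) acts as the cathode; ions are reduced there and produced at the dilute (0.000626 M) anode.
With n = 2, Ecell = −(0.0592/2)·log([dilute]/[conc]) = −(0.0592/2)·log(0.000626/1.67) = +0.101 V.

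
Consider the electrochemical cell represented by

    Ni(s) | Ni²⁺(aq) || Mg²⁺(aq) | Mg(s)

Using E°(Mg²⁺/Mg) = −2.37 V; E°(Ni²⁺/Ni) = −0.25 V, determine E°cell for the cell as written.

−2.12 V

By convention the left-hand electrode in cell notation is the anode (oxidation) and the right-hand electrode is the cathode (reduction).
E°cell = E°(right) − E°(left) = −2.37 − (−0.25) = −2.12 V.
The negative sign shows that, as written, the cell would require an external voltage to drive the reaction.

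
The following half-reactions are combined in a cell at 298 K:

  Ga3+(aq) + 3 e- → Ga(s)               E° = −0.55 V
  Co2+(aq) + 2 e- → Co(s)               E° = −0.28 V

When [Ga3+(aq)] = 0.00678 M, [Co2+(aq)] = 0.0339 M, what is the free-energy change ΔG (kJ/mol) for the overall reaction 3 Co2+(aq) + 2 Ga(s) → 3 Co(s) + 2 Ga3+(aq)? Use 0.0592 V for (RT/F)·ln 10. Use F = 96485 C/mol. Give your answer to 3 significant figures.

−156 kJ/mol

The standard cell potential is −0.28 − (−0.55) = +0.27 V, with n = 6 electrons in the balanced equation.
The reaction quotient is [Ga3+(aq)]^2 / [Co2+(aq)]^3 = 1.18; by Nernst, E = +0.27 − (0.0592/6)(0.072) = +0.2693 V.
ΔG = −nFE = −(6)(96485)(+0.2693) J/mol = −156 kJ/mol.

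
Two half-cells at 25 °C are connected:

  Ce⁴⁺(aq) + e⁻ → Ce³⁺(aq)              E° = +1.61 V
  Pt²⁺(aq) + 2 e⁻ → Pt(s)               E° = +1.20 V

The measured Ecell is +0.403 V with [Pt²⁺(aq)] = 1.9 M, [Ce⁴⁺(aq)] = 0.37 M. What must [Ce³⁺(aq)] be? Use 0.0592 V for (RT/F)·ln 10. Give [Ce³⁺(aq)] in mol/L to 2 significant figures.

With Ce⁴⁺/Ce³⁺ at the cathode and Pt²⁺/Pt at the anode, E°cell = +1.61 − (+1.20) = +0.41 V (n = 2).
Since E = E° − (0.0592/n)·log Q, log Q = n(E° − E)/0.0592 = 0.236.
The balanced reaction is 2 Ce⁴⁺(aq) + Pt(s) → 2 Ce³⁺(aq) + Pt²⁺(aq), so Q = ([Ce³⁺(aq)]^2·[Pt²⁺(aq)]) / [Ce⁴⁺(aq)]^2.
Substituting the known concentrations and solving, log [Ce³⁺(aq)] = −0.453 and [Ce³⁺(aq)] = 0.35 M.

0.35 M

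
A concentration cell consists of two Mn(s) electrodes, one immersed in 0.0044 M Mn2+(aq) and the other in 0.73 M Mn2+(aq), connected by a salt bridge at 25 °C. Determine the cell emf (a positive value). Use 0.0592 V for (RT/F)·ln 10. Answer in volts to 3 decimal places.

0.066 V

For a concentration cell E°cell = 0, since both electrodes use the same couple.
The compartment with the higher Mn2+(aq) concentration (0.73 M) acts as the cathode; ions are reduced there and produced at the dilute (0.0044 M) anode.
With n = 2, Ecell = −(0.0592/2)·log([dilute]/[conc]) = −(0.0592/2)·log(0.0044/0.73) = +0.066 V.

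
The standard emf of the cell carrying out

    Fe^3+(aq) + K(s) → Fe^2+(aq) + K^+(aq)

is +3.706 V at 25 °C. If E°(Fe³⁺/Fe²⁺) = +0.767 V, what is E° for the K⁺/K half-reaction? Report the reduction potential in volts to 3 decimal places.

−2.939 V

In the reaction as written the Fe³⁺/Fe²⁺ couple is reduced (cathode) and K⁺/K is oxidized (anode), so E°cell = E°(Fe³⁺/Fe²⁺) − E°(K⁺/K).
E°(K⁺/K) = E°(cathode) − E°cell = +0.767 − (+3.706) = −2.939 V.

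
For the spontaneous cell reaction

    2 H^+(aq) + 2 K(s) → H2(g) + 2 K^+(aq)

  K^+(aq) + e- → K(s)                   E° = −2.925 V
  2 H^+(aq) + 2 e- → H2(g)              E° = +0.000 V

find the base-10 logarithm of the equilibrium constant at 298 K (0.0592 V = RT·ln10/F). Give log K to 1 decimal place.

The 2H⁺/H₂ couple is reduced (cathode); E°cell = +0.000 − (−2.925) = +2.925 V with n = 2.
At equilibrium E = 0, so log K = nE°cell / 0.0592 = (2)(+2.925) / 0.0592 = 98.8.

log K = 98.8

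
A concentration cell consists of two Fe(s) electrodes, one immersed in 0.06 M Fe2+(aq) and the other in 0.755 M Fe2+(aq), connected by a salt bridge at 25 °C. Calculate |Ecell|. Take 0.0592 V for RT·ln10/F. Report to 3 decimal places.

0.033 V

For a concentration cell E°cell = 0, since both electrodes use the same couple.
The compartment with the higher Fe2+(aq) concentration (0.755 M) acts as the cathode; ions are reduced there and produced at the dilute (0.06 M) anode.
With n = 2, Ecell = −(0.0592/2)·log([dilute]/[conc]) = −(0.0592/2)·log(0.06/0.755) = +0.033 V.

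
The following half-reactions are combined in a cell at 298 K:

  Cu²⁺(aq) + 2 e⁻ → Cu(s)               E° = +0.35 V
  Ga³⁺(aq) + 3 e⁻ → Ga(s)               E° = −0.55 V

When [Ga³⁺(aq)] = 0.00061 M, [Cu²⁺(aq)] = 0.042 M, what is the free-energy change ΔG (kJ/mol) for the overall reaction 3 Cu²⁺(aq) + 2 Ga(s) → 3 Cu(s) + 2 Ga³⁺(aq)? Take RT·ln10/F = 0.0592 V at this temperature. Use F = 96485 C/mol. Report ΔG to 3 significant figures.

−534 kJ/mol

With Cu²⁺/Cu reduced at the cathode, E°cell = +0.35 − (−0.55) = +0.90 V and n = 6.
Here Q = [Ga³⁺(aq)]^2 / [Cu²⁺(aq)]^3 = 0.00502 (log Q = −2.299), giving E = +0.90 − (0.0592/6)·(−2.299) = +0.9227 V.
Finally ΔG = −nFE = −(6)(96485 C/mol)(+0.9227 V) = −534 kJ/mol.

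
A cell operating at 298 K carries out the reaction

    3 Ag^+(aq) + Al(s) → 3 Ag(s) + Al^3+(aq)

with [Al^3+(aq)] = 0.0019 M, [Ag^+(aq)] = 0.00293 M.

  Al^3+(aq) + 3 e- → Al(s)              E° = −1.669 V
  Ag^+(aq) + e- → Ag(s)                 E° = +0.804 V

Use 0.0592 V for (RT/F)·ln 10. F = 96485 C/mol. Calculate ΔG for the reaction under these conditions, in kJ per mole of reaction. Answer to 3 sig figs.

−688 kJ/mol

With Ag⁺/Ag reduced at the cathode, E°cell = +0.804 − (−1.669) = +2.473 V and n = 3.
Q = [Al^3+(aq)] / [Ag^+(aq)]^3 = 7.55×10^4, so log Q = 4.878 and E = +2.473 − (0.0592/3)(4.878) = +2.3767 V.
Then ΔG = −nFE = −3 × 96485 × +2.3767 J/mol = −688 kJ/mol.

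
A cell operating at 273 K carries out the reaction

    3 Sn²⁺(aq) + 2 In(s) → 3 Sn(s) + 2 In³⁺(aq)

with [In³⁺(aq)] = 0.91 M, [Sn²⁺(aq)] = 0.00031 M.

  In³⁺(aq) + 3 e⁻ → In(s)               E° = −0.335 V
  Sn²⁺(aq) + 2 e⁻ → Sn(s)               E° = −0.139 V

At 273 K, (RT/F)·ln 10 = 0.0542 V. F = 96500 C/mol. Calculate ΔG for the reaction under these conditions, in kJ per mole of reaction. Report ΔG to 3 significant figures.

The standard cell potential is −0.139 − (−0.335) = +0.196 V, with n = 6 electrons in the balanced equation.
Here Q = [In³⁺(aq)]^2 / [Sn²⁺(aq)]^3 = 2.78×10^10 (log Q = 10.444), giving E = +0.196 − (0.0542/6)·(10.444) = +0.1017 V.
Then ΔG = −nFE = −6 × 96500 × +0.1017 J/mol = −58.9 kJ/mol.

−58.9 kJ/mol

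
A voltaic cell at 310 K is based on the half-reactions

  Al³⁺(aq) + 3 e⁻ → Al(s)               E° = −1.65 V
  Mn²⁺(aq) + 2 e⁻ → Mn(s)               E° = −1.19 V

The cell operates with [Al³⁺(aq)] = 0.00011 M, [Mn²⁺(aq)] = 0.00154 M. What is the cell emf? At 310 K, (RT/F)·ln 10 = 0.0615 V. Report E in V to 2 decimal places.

Since E°(Mn²⁺/Mn) > E°(Al³⁺/Al), Mn²⁺/Mn serves as the cathode.
The standard potential is −1.19 − (−1.65) = +0.46 V and the balanced reaction transfers n = 6 electrons.
The balanced reaction is 3 Mn²⁺(aq) + 2 Al(s) → 3 Mn(s) + 2 Al³⁺(aq), so Q = [Al³⁺(aq)]^2 / [Mn²⁺(aq)]^3 = 3.31 and log Q = 0.520.
Applying E = E° − (RT ln10/nF)·log Q gives +0.46 − (0.0615/6)(0.520) = +0.45 V.

+0.45 V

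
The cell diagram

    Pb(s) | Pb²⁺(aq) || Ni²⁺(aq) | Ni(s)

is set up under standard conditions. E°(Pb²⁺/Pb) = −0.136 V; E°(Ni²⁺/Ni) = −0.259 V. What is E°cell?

By convention the left-hand electrode in cell notation is the anode (oxidation) and the right-hand electrode is the cathode (reduction).
E°cell = E°(right) − E°(left) = −0.259 − (−0.136) = −0.123 V.
The negative sign shows that, as written, the cell would require an external voltage to drive the reaction.

−0.123 V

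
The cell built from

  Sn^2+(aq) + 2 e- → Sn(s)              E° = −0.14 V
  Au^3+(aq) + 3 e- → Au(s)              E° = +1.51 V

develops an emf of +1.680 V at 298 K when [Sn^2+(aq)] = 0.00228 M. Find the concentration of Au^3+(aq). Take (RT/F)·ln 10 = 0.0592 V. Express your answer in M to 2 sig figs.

With Au³⁺/Au at the cathode and Sn²⁺/Sn at the anode, E°cell = +1.51 − (−0.14) = +1.65 V (n = 6).
From the Nernst equation, log Q = n(E° − E)/0.0592 = 6·(+1.65 − (+1.680))/0.0592 = −3.041.
The balanced reaction is 2 Au^3+(aq) + 3 Sn(s) → 2 Au(s) + 3 Sn^2+(aq), so Q = [Sn^2+(aq)]^3 / [Au^3+(aq)]^2.
Solving for the unknown gives log [Au^3+(aq)] = −2.443, so [Au^3+(aq)] ≈ 0.0036 M.

0.0036 M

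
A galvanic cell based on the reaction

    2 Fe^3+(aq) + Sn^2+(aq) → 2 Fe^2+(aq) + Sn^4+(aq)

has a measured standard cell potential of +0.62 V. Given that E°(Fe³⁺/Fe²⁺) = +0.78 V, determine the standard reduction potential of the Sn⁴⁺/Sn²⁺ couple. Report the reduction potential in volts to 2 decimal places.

In the reaction as written the Fe³⁺/Fe²⁺ couple is reduced (cathode) and Sn⁴⁺/Sn²⁺ is oxidized (anode), so E°cell = E°(Fe³⁺/Fe²⁺) − E°(Sn⁴⁺/Sn²⁺).
E°(Sn⁴⁺/Sn²⁺) = E°(cathode) − E°cell = +0.78 − (+0.62) = +0.16 V.

+0.16 V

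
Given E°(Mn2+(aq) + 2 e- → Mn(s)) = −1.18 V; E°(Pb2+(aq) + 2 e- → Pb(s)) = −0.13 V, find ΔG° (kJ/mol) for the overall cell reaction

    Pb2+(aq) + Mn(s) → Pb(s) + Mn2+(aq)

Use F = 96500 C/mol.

−203 kJ/mol

In the reaction as written Pb2+(aq) is reduced, so the Pb²⁺/Pb couple is the cathode and Mn²⁺/Mn is the anode.
E°cell = −0.13 − (−1.18) = +1.05 V; balancing electrons gives n = 2.
ΔG° = −nFE°cell = −(2)(96500)(+1.05) J/mol = −203 kJ/mol.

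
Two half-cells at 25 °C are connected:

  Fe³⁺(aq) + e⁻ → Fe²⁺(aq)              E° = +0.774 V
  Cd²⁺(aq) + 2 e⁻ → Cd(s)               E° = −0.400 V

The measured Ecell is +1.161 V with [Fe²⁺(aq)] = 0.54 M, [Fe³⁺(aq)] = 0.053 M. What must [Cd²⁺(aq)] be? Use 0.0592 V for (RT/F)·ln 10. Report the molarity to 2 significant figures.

0.026 M

The Fe³⁺/Fe²⁺ couple has the larger reduction potential, so it is the cathode: E°cell = +0.774 − (−0.400) = +1.174 V and n = 2.
Since E = E° − (0.0592/n)·log Q, log Q = n(E° − E)/0.0592 = 0.439.
The balanced reaction is 2 Fe³⁺(aq) + Cd(s) → 2 Fe²⁺(aq) + Cd²⁺(aq), so Q = ([Fe²⁺(aq)]^2·[Cd²⁺(aq)]) / [Fe³⁺(aq)]^2.
Isolating [Cd²⁺(aq)] in Q = 10^{0.439} yields log [Cd²⁺(aq)] = −1.577, i.e. 0.026 M.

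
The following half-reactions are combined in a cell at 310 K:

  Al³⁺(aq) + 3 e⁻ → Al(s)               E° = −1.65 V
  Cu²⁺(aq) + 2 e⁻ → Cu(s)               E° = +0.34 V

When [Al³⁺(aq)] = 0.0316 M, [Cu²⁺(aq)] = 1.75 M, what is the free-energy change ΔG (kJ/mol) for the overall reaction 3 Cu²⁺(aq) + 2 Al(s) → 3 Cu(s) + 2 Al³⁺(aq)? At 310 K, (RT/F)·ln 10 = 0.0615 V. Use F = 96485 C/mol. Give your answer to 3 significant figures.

−1170 kJ/mol

E°cell = +0.34 − (−1.65) = +1.99 V; the balanced reaction transfers n = 6 electrons.
Here Q = [Al³⁺(aq)]^2 / [Cu²⁺(aq)]^3 = 0.000186 (log Q = −3.730), giving E = +1.99 − (0.0615/6)·(−3.730) = +2.0282 V.
ΔG = −nFE = −(6)(96485)(+2.0282) J/mol = −1170 kJ/mol.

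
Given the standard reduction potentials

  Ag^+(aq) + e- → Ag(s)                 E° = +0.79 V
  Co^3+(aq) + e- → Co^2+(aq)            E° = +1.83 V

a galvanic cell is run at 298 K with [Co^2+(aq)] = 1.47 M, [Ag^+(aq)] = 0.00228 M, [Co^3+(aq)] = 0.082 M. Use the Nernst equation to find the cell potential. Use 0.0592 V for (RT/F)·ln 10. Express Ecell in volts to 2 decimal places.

Since E°(Co³⁺/Co²⁺) > E°(Ag⁺/Ag), Co³⁺/Co²⁺ serves as the cathode.
E°cell = E°cat − E°an = +1.83 − (+0.79) = +1.04 V; n = 1.
Balancing gives Co^3+(aq) + Ag(s) → Co^2+(aq) + Ag^+(aq); hence Q = ([Co^2+(aq)]·[Ag^+(aq)]) / [Co^3+(aq)] = 0.0409 (log Q = −1.389).
By the Nernst equation, E = +1.04 − (0.0592/1)·(−1.389) = +1.12 V.

+1.12 V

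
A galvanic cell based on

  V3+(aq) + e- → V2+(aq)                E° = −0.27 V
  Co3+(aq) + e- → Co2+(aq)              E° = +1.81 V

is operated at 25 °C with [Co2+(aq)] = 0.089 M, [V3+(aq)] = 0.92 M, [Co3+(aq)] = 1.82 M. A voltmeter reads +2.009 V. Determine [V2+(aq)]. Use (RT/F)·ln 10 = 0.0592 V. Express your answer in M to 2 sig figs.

With Co³⁺/Co²⁺ at the cathode and V³⁺/V²⁺ at the anode, E°cell = +1.81 − (−0.27) = +2.08 V (n = 1).
Since E = E° − (0.0592/n)·log Q, log Q = n(E° − E)/0.0592 = 1.199.
Balancing electrons gives Co3+(aq) + V2+(aq) → Co2+(aq) + V3+(aq); thus Q = ([Co2+(aq)]·[V3+(aq)]) / ([Co3+(aq)]·[V2+(aq)]).
Substituting the known concentrations and solving, log [V2+(aq)] = −2.546 and [V2+(aq)] = 0.0028 M.

0.0028 M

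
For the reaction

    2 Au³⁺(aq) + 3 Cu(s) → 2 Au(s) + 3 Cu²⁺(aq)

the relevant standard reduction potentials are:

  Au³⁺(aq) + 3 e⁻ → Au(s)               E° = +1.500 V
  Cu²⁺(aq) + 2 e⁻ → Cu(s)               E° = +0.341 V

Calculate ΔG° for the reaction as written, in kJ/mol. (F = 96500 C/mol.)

−671 kJ/mol

In the reaction as written Au³⁺(aq) is reduced, so the Au³⁺/Au couple is the cathode and Cu²⁺/Cu is the anode.
E°cell = +1.500 − (+0.341) = +1.159 V; balancing electrons gives n = 6.
ΔG° = −nFE°cell = −(6)(96500)(+1.159) J/mol = −671 kJ/mol.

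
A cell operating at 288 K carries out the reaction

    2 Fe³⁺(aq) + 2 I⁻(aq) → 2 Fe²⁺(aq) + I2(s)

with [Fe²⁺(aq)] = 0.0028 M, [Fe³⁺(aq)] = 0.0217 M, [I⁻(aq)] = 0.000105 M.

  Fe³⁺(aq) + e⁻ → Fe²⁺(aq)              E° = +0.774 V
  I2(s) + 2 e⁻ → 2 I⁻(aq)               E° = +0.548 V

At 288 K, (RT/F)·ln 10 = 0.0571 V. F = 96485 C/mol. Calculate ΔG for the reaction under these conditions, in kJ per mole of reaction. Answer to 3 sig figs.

−9.57 kJ/mol

The standard cell potential is +0.774 − (+0.548) = +0.226 V, with n = 2 electrons in the balanced equation.
The reaction quotient is [Fe²⁺(aq)]^2 / ([Fe³⁺(aq)]^2·[I⁻(aq)]^2) = 1.51×10^6; by Nernst, E = +0.226 − (0.0571/2)(6.179) = +0.0496 V.
Then ΔG = −nFE = −2 × 96485 × +0.0496 J/mol = −9.57 kJ/mol.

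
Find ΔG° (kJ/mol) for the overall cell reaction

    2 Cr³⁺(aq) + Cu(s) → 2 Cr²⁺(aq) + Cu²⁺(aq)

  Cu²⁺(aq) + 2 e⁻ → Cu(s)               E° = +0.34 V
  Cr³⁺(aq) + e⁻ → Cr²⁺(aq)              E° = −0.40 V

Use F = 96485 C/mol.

In the reaction as written Cr³⁺(aq) is reduced, so the Cr³⁺/Cr²⁺ couple is the cathode and Cu²⁺/Cu is the anode.
E°cell = −0.40 − (+0.34) = −0.74 V; balancing electrons gives n = 2.
ΔG° = −nFE°cell = −(2)(96485)(−0.74) J/mol = +143 kJ/mol.

+143 kJ/mol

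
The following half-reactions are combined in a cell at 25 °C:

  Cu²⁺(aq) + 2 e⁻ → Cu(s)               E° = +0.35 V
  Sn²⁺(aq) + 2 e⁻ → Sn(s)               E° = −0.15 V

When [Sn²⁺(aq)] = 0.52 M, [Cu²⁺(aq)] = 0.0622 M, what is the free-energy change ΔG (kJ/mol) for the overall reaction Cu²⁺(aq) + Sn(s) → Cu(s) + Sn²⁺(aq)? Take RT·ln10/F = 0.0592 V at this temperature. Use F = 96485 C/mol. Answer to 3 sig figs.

E°cell = +0.35 − (−0.15) = +0.50 V; the balanced reaction transfers n = 2 electrons.
The reaction quotient is [Sn²⁺(aq)] / [Cu²⁺(aq)] = 8.36; by Nernst, E = +0.50 − (0.0592/2)(0.922) = +0.4727 V.
Then ΔG = −nFE = −2 × 96485 × +0.4727 J/mol = −91.2 kJ/mol.

−91.2 kJ/mol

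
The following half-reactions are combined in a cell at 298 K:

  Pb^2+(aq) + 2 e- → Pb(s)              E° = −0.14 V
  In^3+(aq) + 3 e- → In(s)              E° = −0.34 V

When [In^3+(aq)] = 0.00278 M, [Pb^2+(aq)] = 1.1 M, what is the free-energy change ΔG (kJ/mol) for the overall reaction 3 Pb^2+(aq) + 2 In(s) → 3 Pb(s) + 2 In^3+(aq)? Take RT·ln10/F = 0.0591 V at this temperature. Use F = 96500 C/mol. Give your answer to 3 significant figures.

The standard cell potential is −0.14 − (−0.34) = +0.20 V, with n = 6 electrons in the balanced equation.
Here Q = [In^3+(aq)]^2 / [Pb^2+(aq)]^3 = 5.81×10^−6 (log Q = −5.236), giving E = +0.20 − (0.0591/6)·(−5.236) = +0.2516 V.
ΔG = −nFE = −(6)(96500)(+0.2516) J/mol = −146 kJ/mol.

−146 kJ/mol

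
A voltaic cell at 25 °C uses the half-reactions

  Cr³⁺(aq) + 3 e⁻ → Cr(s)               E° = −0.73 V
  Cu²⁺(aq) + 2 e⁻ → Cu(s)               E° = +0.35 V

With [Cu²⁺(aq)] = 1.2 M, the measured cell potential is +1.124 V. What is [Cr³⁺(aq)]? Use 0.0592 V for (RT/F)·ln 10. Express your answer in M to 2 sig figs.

Cu²⁺/Cu is the cathode (higher E°); E°cell = +0.35 − (−0.73) = +1.08 V with n = 6.
Since E = E° − (0.0592/n)·log Q, log Q = n(E° − E)/0.0592 = −4.459.
Balancing electrons gives 3 Cu²⁺(aq) + 2 Cr(s) → 3 Cu(s) + 2 Cr³⁺(aq); thus Q = [Cr³⁺(aq)]^2 / [Cu²⁺(aq)]^3.
Isolating [Cr³⁺(aq)] in Q = 10^{−4.459} yields log [Cr³⁺(aq)] = −2.111, i.e. 0.0077 M.

0.0077 M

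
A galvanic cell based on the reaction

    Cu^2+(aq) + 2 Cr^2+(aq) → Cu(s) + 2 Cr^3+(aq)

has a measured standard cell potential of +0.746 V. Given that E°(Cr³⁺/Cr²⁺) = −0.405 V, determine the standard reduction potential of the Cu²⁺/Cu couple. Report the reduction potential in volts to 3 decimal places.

In the reaction as written the Cu²⁺/Cu couple is reduced (cathode) and Cr³⁺/Cr²⁺ is oxidized (anode), so E°cell = E°(Cu²⁺/Cu) − E°(Cr³⁺/Cr²⁺).
E°(Cu²⁺/Cu) = E°cell + E°(anode) = +0.746 + (−0.405) = +0.341 V.

+0.341 V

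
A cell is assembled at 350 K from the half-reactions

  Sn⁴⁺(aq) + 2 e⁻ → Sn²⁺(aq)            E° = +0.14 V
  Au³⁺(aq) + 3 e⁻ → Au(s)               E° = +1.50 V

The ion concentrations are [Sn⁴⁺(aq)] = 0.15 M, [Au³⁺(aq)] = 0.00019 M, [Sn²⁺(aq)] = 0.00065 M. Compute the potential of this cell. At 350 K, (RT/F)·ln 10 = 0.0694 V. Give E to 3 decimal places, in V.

Since E°(Au³⁺/Au) > E°(Sn⁴⁺/Sn²⁺), Au³⁺/Au serves as the cathode.
E°cell = E°cat − E°an = +1.50 − (+0.14) = +1.36 V; n = 6.
Balancing gives 2 Au³⁺(aq) + 3 Sn²⁺(aq) → 2 Au(s) + 3 Sn⁴⁺(aq); hence Q = [Sn⁴⁺(aq)]^3 / ([Au³⁺(aq)]^2·[Sn²⁺(aq)]^3) = 3.4×10^14 (log Q = 14.532).
E = E° − (0.0694/n)·log Q = +1.36 − (0.0694/6)(14.532) = +1.192 V.

+1.192 V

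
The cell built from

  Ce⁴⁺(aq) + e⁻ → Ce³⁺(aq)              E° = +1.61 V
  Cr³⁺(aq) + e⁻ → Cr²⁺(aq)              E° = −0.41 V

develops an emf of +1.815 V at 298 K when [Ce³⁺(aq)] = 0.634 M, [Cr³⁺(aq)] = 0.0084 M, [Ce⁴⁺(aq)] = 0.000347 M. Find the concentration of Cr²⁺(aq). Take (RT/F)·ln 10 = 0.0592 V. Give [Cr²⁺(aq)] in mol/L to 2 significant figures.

Ce⁴⁺/Ce³⁺ is the cathode (higher E°); E°cell = +1.61 − (−0.41) = +2.02 V with n = 1.
Since E = E° − (0.0592/n)·log Q, log Q = n(E° − E)/0.0592 = 3.463.
The balanced reaction is Ce⁴⁺(aq) + Cr²⁺(aq) → Ce³⁺(aq) + Cr³⁺(aq), so Q = ([Ce³⁺(aq)]·[Cr³⁺(aq)]) / ([Ce⁴⁺(aq)]·[Cr²⁺(aq)]).
Solving for the unknown gives log [Cr²⁺(aq)] = −2.277, so [Cr²⁺(aq)] ≈ 0.0053 M.

0.0053 M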